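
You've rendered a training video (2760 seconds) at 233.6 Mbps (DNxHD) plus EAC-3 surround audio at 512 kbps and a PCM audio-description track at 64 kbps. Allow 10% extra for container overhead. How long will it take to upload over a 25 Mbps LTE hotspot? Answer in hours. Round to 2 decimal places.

Audio total: 512 + 64 = 576 kbps = 0.576 Mbps.
Total bitrate: 234.176 Mbps.
File: 234.176 Mbps × 2760 s = 646325.8 Mb.
With 10% container overhead: ×1.10. → 710958.3 Mb.
At 25 Mbps: 710958.3 / 25 = 28438.3 s ≈ 7.9 hours.

7.90 hours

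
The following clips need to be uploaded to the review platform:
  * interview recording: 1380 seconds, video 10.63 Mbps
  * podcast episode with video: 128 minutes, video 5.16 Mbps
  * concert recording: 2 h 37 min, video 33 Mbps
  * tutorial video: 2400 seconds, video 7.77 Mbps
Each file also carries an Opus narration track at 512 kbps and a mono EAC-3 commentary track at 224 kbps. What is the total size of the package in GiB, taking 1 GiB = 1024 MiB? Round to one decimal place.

46.5 GiB

Audio total: 512 + 224 = 736 kbps = 0.736 Mbps.
interview recording: 11.366 Mbps × 1380 s = 15685.1 Mb
podcast episode with video: 5.896 Mbps × 7680 s = 45281.3 Mb
concert recording: 33.736 Mbps × 9420 s = 317793.1 Mb
tutorial video: 8.506 Mbps × 2400 s = 20414.4 Mb
Total: 399173.9 Mb = 49896.7 MB.
= 46.47 GiB.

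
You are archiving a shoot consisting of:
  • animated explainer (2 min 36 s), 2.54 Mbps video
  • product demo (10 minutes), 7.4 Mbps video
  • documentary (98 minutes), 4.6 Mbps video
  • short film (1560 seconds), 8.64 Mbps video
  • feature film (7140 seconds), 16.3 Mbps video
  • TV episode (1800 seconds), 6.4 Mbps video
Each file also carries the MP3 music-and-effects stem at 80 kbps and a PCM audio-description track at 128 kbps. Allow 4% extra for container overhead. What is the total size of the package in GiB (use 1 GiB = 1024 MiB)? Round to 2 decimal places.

21.41 GiB

Audio total: 80 + 128 = 208 kbps = 0.208 Mbps.
animated explainer: 2.748 Mbps × 156 s × 1.04 = 445.8 Mb
product demo: 7.608 Mbps × 600 s × 1.04 = 4747.4 Mb
documentary: 4.808 Mbps × 5880 s × 1.04 = 29401.9 Mb
short film: 8.848 Mbps × 1560 s × 1.04 = 14355.0 Mb
feature film: 16.508 Mbps × 7140 s × 1.04 = 122581.8 Mb
TV episode: 6.608 Mbps × 1800 s × 1.04 = 12370.2 Mb
Total: 183902.1 Mb = 22987.8 MB.
= 21.41 GiB.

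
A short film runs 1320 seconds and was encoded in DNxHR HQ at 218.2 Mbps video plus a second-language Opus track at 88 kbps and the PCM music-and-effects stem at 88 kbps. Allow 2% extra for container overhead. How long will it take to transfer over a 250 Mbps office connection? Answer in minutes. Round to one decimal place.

Audio total: 88 + 88 = 176 kbps = 0.176 Mbps.
Total bitrate: 218.376 Mbps.
File: 218.376 Mbps × 1320 s = 288256.3 Mb.
With 2% container overhead: ×1.02. → 294021.4 Mb.
At 250 Mbps: 294021.4 / 250 = 1176.1 s ≈ 19.6 minutes.

19.6 minutes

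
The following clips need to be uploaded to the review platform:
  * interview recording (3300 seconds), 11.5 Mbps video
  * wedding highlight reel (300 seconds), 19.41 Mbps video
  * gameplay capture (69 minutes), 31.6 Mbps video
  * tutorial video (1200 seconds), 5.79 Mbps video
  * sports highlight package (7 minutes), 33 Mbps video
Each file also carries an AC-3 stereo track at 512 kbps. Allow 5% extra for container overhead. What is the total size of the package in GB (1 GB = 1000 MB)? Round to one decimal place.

26.3 GB

Audio: 512 kbps = 0.512 Mbps.
interview recording: 12.012 Mbps × 3300 s × 1.05 = 41621.6 Mb
wedding highlight reel: 19.922 Mbps × 300 s × 1.05 = 6275.4 Mb
gameplay capture: 32.112 Mbps × 4140 s × 1.05 = 139590.9 Mb
tutorial video: 6.302 Mbps × 1200 s × 1.05 = 7940.5 Mb
sports highlight package: 33.512 Mbps × 420 s × 1.05 = 14778.8 Mb
Total: 210207.2 Mb = 26275.9 MB.
= 26.28 GB.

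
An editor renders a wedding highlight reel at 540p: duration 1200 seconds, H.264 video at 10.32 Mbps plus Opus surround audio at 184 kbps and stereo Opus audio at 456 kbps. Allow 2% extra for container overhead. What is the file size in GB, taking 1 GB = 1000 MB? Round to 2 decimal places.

1.68 GB

Audio total: 184 + 456 = 640 kbps = 0.640 Mbps.
Total bitrate: 10.32 + 0.640 = 10.960 Mbps.
Stream data: 10.960 Mbps × 1200 s = 13152.0 Mb.
With 2% container overhead: ×1.02.
13,415 Mb ÷ 8 = 1,677 MB → 1.677 GB.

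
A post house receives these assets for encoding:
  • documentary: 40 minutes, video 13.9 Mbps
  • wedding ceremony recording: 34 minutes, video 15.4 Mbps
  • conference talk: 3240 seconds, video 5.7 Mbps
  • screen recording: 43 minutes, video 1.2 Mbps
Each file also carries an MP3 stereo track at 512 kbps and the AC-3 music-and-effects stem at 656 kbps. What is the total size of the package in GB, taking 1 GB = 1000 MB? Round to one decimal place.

12.3 GB

Audio total: 512 + 656 = 1168 kbps = 1.168 Mbps.
documentary: 15.068 Mbps × 2400 s = 36163.2 Mb
wedding ceremony recording: 16.568 Mbps × 2040 s = 33798.7 Mb
conference talk: 6.868 Mbps × 3240 s = 22252.3 Mb
screen recording: 2.368 Mbps × 2580 s = 6109.4 Mb
Total: 98323.7 Mb = 12290.5 MB.
= 12.29 GB.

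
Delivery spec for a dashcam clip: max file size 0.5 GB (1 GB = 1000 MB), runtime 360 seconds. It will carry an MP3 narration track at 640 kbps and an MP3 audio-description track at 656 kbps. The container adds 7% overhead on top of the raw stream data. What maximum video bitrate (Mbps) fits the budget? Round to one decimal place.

Budget: 0.5 GB = 4000.0 Mb.
Stream payload after overhead: 4000.0 / 1.07 = 3738.3 Mb.
Total bitrate budget: 3738.3 Mb / 360 s = 10.384 Mbps.
Audio total: 640 + 656 = 1296 kbps = 1.296 Mbps.
Video: 10.384 − 1.296 = 9.088 Mbps.

9.1 Mbps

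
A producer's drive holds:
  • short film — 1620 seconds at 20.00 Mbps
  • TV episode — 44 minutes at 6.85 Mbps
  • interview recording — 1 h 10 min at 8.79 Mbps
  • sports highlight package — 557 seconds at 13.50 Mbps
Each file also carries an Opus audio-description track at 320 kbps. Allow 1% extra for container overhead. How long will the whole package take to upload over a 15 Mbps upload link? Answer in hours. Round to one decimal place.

1.8 hours

Audio: 320 kbps = 0.320 Mbps.
short film: 20.320 Mbps × 1620 s × 1.01 = 33247.6 Mb
TV episode: 7.170 Mbps × 2640 s × 1.01 = 19118.1 Mb
interview recording: 9.110 Mbps × 4200 s × 1.01 = 38644.6 Mb
sports highlight package: 13.820 Mbps × 557 s × 1.01 = 7774.7 Mb
Total: 98785.0 Mb = 12348.1 MB.
At 15 Mbps: 98785.0 / 15 = 6586 s ≈ 1.83 hours.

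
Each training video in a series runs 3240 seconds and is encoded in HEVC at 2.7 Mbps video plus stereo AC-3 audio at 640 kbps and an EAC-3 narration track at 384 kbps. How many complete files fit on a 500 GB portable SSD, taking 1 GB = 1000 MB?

331

Audio total: 640 + 384 = 1024 kbps = 1.024 Mbps.
Total bitrate: 3.724 Mbps.
Per item: 3.724 Mbps × 3240 s = 12,066 Mb = 1,508 MB.
Capacity: 500 GB = 4,000,000 Mb; 331.52 items → 331 complete.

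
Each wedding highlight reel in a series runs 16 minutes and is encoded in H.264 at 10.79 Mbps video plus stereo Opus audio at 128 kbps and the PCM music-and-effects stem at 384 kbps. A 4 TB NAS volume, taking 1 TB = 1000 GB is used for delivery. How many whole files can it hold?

2949

16 min = 960 s
Audio total: 128 + 384 = 512 kbps = 0.512 Mbps.
Total bitrate: 11.302 Mbps.
Per item: 11.302 Mbps × 960 s = 10,850 Mb = 1,356 MB.
Capacity: 4 TB = 32,000,000 Mb; 2949.33 items → 2949 complete.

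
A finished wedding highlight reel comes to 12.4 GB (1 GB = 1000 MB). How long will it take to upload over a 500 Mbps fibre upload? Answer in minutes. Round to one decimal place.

File: 12.4 GB = 99200.0 Mb.
At 500 Mbps: 99200.0 / 500 = 198.4 s ≈ 3.31 minutes.

3.3 minutes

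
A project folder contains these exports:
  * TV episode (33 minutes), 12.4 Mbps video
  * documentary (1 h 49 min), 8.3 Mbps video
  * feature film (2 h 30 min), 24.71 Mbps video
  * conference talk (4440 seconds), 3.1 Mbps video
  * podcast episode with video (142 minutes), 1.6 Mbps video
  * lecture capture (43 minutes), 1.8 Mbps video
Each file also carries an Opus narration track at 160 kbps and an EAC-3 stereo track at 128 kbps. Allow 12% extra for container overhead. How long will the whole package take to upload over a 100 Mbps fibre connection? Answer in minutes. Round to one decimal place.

64.0 minutes

Audio total: 160 + 128 = 288 kbps = 0.288 Mbps.
TV episode: 12.688 Mbps × 1980 s × 1.12 = 28136.9 Mb
documentary: 8.588 Mbps × 6540 s × 1.12 = 62905.4 Mb
feature film: 24.998 Mbps × 9000 s × 1.12 = 251979.8 Mb
conference talk: 3.388 Mbps × 4440 s × 1.12 = 16847.8 Mb
podcast episode with video: 1.888 Mbps × 8520 s × 1.12 = 18016.1 Mb
lecture capture: 2.088 Mbps × 2580 s × 1.12 = 6033.5 Mb
Total: 383919.5 Mb = 47989.9 MB.
At 100 Mbps: 383919.5 / 100 = 3839 s ≈ 64 minutes.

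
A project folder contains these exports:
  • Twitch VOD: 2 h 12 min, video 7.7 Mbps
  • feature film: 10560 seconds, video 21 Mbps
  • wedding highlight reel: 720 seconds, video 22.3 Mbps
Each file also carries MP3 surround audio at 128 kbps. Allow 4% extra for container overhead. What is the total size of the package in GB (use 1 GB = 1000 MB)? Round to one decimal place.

Audio: 128 kbps = 0.128 Mbps.
Twitch VOD: 7.828 Mbps × 7920 s × 1.04 = 64477.7 Mb
feature film: 21.128 Mbps × 10560 s × 1.04 = 232036.1 Mb
wedding highlight reel: 22.428 Mbps × 720 s × 1.04 = 16794.1 Mb
Total: 313307.9 Mb = 39163.5 MB.
= 39.16 GB.

39.2 GB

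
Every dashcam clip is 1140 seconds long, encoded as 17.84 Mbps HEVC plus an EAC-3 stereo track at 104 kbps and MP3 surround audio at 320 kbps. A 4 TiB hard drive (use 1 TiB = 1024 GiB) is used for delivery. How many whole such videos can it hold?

Audio total: 104 + 320 = 424 kbps = 0.424 Mbps.
Total bitrate: 18.264 Mbps.
Per item: 18.264 Mbps × 1140 s = 20,821 Mb = 2,603 MB.
Capacity: 4 TiB = 35,184,372 Mb; 1689.85 items → 1689 complete.

1689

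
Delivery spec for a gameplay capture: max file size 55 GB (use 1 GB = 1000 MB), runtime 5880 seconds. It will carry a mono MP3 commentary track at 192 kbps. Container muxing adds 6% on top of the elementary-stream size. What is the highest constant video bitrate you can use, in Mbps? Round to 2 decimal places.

Budget: 55 GB = 440000.0 Mb.
Stream payload after overhead: 440000.0 / 1.06 = 415094.3 Mb.
Total bitrate budget: 415094.3 Mb / 5880 s = 70.594 Mbps.
Audio: 192 kbps = 0.192 Mbps.
Video: 70.594 − 0.192 = 70.402 Mbps.

70.40 Mbps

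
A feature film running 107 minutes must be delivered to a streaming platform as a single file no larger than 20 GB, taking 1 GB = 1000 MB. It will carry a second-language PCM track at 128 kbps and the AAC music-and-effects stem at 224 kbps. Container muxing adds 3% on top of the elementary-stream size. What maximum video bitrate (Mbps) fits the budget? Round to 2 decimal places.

23.84 Mbps

Budget: 20 GB = 160000.0 Mb.
Stream payload after overhead: 160000.0 / 1.03 = 155339.8 Mb.
107 min = 6420 s
Total bitrate budget: 155339.8 Mb / 6420 s = 24.196 Mbps.
Audio total: 128 + 224 = 352 kbps = 0.352 Mbps.
Video: 24.196 − 0.352 = 23.844 Mbps.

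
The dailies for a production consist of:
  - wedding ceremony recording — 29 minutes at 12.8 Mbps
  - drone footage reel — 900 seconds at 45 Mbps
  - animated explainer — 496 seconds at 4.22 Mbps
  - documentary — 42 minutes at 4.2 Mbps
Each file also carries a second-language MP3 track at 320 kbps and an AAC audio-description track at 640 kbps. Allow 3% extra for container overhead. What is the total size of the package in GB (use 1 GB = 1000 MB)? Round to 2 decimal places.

10.41 GB

Audio total: 320 + 640 = 960 kbps = 0.960 Mbps.
wedding ceremony recording: 13.760 Mbps × 1740 s × 1.03 = 24660.7 Mb
drone footage reel: 45.960 Mbps × 900 s × 1.03 = 42604.9 Mb
animated explainer: 5.180 Mbps × 496 s × 1.03 = 2646.4 Mb
documentary: 5.160 Mbps × 2520 s × 1.03 = 13393.3 Mb
Total: 83305.2 Mb = 10413.2 MB.
= 10.41 GB.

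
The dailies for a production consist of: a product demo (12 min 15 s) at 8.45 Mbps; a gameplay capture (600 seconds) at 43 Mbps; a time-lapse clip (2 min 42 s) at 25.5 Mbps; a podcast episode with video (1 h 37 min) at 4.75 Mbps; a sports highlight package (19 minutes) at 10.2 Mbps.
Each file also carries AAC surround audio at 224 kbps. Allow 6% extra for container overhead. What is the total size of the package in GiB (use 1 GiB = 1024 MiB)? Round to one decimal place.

Audio: 224 kbps = 0.224 Mbps.
product demo: 8.674 Mbps × 735 s × 1.06 = 6757.9 Mb
gameplay capture: 43.224 Mbps × 600 s × 1.06 = 27490.5 Mb
time-lapse clip: 25.724 Mbps × 162 s × 1.06 = 4417.3 Mb
podcast episode with video: 4.974 Mbps × 5820 s × 1.06 = 30685.6 Mb
sports highlight package: 10.424 Mbps × 1140 s × 1.06 = 12596.4 Mb
Total: 81947.7 Mb = 10243.5 MB.
= 9.540 GiB.

9.5 GiB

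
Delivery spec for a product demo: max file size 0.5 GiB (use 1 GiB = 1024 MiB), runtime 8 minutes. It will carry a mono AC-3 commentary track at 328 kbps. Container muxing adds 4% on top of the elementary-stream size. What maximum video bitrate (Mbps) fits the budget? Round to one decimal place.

Budget: 0.5 GiB = 4295.0 Mb.
Stream payload after overhead: 4295.0 / 1.04 = 4129.8 Mb.
8 min = 480 s
Total bitrate budget: 4129.8 Mb / 480 s = 8.604 Mbps.
Audio: 328 kbps = 0.328 Mbps.
Video: 8.604 − 0.328 = 8.276 Mbps.

8.3 Mbps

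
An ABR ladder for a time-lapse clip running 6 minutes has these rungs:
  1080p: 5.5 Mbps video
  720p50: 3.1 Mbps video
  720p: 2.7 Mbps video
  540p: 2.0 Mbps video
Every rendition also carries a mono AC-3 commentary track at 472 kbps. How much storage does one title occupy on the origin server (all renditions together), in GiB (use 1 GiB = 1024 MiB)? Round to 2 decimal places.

0.64 GiB

6 min = 360 s
Audio: 472 kbps = 0.472 Mbps.
Sum of rendition bitrates: (5.5+0.472) + (3.1+0.472) + (2.7+0.472) + (2.0+0.472) = 15.188 Mbps.
× 360 s = 5,468 Mb = 683.5 MB = 0.6365 GiB.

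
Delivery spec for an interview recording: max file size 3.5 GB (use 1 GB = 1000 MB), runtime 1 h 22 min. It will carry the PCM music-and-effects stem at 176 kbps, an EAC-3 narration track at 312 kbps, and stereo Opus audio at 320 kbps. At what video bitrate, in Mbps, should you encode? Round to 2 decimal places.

Budget: 3.5 GB = 28000.0 Mb.
1 h 22 min = 82 min = 4920 s
Total bitrate budget: 28000.0 Mb / 4920 s = 5.691 Mbps.
Audio total: 176 + 312 + 320 = 808 kbps = 0.808 Mbps.
Video: 5.691 − 0.808 = 4.883 Mbps.

4.88 Mbps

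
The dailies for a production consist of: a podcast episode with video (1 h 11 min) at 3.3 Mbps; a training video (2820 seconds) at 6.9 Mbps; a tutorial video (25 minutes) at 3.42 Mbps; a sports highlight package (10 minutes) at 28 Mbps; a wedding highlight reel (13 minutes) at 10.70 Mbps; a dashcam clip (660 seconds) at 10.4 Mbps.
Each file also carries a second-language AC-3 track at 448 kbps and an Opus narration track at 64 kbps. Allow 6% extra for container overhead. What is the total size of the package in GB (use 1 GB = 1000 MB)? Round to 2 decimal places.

Audio total: 448 + 64 = 512 kbps = 0.512 Mbps.
podcast episode with video: 3.812 Mbps × 4260 s × 1.06 = 17213.5 Mb
training video: 7.412 Mbps × 2820 s × 1.06 = 22156.0 Mb
tutorial video: 3.932 Mbps × 1500 s × 1.06 = 6251.9 Mb
sports highlight package: 28.512 Mbps × 600 s × 1.06 = 18133.6 Mb
wedding highlight reel: 11.212 Mbps × 780 s × 1.06 = 9270.1 Mb
dashcam clip: 10.912 Mbps × 660 s × 1.06 = 7634.0 Mb
Total: 80659.0 Mb = 10082.4 MB.
= 10.08 GB.

10.08 GB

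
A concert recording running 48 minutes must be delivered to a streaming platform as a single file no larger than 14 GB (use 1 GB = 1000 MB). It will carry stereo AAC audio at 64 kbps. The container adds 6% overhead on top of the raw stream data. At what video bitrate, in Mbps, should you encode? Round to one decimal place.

36.6 Mbps

Budget: 14 GB = 112000.0 Mb.
Stream payload after overhead: 112000.0 / 1.06 = 105660.4 Mb.
48 min = 2880 s
Total bitrate budget: 105660.4 Mb / 2880 s = 36.688 Mbps.
Audio: 64 kbps = 0.064 Mbps.
Video: 36.688 − 0.064 = 36.624 Mbps.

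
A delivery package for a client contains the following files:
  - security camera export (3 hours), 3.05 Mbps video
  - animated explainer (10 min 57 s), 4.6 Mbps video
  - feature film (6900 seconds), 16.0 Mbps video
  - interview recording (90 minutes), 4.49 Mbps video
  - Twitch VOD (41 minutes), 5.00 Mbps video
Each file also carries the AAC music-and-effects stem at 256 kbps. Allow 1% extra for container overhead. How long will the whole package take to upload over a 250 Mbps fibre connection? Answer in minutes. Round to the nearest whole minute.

13 minutes

Audio: 256 kbps = 0.256 Mbps.
security camera export: 3.306 Mbps × 10800 s × 1.01 = 36061.8 Mb
animated explainer: 4.856 Mbps × 657 s × 1.01 = 3222.3 Mb
feature film: 16.256 Mbps × 6900 s × 1.01 = 113288.1 Mb
interview recording: 4.746 Mbps × 5400 s × 1.01 = 25884.7 Mb
Twitch VOD: 5.256 Mbps × 2460 s × 1.01 = 13059.1 Mb
Total: 191515.9 Mb = 23939.5 MB.
At 250 Mbps: 191515.9 / 250 = 766 s ≈ 12.8 minutes.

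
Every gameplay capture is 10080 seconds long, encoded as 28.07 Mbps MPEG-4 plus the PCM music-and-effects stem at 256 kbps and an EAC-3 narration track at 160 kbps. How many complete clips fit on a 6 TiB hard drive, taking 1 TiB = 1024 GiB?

Audio total: 256 + 160 = 416 kbps = 0.416 Mbps.
Total bitrate: 28.486 Mbps.
Per item: 28.486 Mbps × 10080 s = 287,139 Mb = 35,892 MB.
Capacity: 6 TiB = 52,776,558 Mb; 183.80 items → 183 complete.

183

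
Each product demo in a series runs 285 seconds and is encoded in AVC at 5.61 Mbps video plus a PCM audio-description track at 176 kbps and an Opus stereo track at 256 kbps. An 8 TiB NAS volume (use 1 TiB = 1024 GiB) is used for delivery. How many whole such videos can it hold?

40865

Audio total: 176 + 256 = 432 kbps = 0.432 Mbps.
Total bitrate: 6.042 Mbps.
Per item: 6.042 Mbps × 285 s = 1,722 Mb = 215.2 MB.
Capacity: 8 TiB = 70,368,744 Mb; 40865.26 items → 40865 complete.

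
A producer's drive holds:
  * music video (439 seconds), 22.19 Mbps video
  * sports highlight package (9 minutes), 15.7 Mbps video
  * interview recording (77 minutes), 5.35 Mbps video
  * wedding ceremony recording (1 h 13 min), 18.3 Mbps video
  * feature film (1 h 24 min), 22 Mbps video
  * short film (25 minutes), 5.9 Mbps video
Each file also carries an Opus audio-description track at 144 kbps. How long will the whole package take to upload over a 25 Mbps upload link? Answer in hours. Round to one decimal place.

2.7 hours

Audio: 144 kbps = 0.144 Mbps.
music video: 22.334 Mbps × 439 s = 9804.6 Mb
sports highlight package: 15.844 Mbps × 540 s = 8555.8 Mb
interview recording: 5.494 Mbps × 4620 s = 25382.3 Mb
wedding ceremony recording: 18.444 Mbps × 4380 s = 80784.7 Mb
feature film: 22.144 Mbps × 5040 s = 111605.8 Mb
short film: 6.044 Mbps × 1500 s = 9066.0 Mb
Total: 245199.1 Mb = 30649.9 MB.
At 25 Mbps: 245199.1 / 25 = 9808 s ≈ 2.72 hours.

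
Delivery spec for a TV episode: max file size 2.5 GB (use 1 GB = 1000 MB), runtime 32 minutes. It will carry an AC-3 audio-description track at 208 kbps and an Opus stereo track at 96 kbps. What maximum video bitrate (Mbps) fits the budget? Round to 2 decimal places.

Budget: 2.5 GB = 20000.0 Mb.
32 min = 1920 s
Total bitrate budget: 20000.0 Mb / 1920 s = 10.417 Mbps.
Audio total: 208 + 96 = 304 kbps = 0.304 Mbps.
Video: 10.417 − 0.304 = 10.113 Mbps.

10.11 Mbps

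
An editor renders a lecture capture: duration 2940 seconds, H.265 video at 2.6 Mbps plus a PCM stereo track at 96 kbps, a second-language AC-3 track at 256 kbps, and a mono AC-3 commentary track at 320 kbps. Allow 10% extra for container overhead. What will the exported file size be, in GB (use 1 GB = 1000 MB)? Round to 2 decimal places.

Audio total: 96 + 256 + 320 = 672 kbps = 0.672 Mbps.
Total bitrate: 2.6 + 0.672 = 3.272 Mbps.
Stream data: 3.272 Mbps × 2940 s = 9619.7 Mb.
With 10% container overhead: ×1.10.
10,582 Mb ÷ 8 = 1,323 MB → 1.323 GB.

1.32 GB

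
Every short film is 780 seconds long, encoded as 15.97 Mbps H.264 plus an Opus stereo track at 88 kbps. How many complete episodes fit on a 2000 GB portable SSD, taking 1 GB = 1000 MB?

Audio: 88 kbps = 0.088 Mbps.
Total bitrate: 16.058 Mbps.
Per item: 16.058 Mbps × 780 s = 12,525 Mb = 1,566 MB.
Capacity: 2000 GB = 16,000,000 Mb; 1277.42 items → 1277 complete.

1277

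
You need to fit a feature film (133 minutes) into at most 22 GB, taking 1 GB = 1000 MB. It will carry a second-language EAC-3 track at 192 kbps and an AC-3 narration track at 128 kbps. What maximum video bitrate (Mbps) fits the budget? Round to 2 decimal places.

21.74 Mbps

Budget: 22 GB = 176000.0 Mb.
133 min = 7980 s
Total bitrate budget: 176000.0 Mb / 7980 s = 22.055 Mbps.
Audio total: 192 + 128 = 320 kbps = 0.320 Mbps.
Video: 22.055 − 0.320 = 21.735 Mbps.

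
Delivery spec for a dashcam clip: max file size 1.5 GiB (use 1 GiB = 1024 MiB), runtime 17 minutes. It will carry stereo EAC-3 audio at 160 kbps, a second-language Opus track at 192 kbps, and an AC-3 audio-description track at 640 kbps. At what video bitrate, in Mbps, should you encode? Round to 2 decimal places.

11.64 Mbps

Budget: 1.5 GiB = 12884.9 Mb.
17 min = 1020 s
Total bitrate budget: 12884.9 Mb / 1020 s = 12.632 Mbps.
Audio total: 160 + 192 + 640 = 992 kbps = 0.992 Mbps.
Video: 12.632 − 0.992 = 11.640 Mbps.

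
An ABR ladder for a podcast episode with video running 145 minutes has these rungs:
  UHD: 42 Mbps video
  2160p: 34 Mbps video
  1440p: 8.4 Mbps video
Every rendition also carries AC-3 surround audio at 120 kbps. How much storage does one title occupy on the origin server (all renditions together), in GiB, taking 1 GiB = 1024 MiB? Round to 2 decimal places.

85.85 GiB

145 min = 8700 s
Audio: 120 kbps = 0.120 Mbps.
Sum of rendition bitrates: (42+0.120) + (34+0.120) + (8.4+0.120) = 84.760 Mbps.
× 8700 s = 737,412 Mb = 92,176 MB = 85.85 GiB.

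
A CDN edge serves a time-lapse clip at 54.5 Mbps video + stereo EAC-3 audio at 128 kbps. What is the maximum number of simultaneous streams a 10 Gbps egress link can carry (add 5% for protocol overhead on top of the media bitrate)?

174

Audio: 128 kbps = 0.128 Mbps.
Per-viewer media rate: 54.628 Mbps.
On the wire with 5% overhead: 57.359 Mbps.
10 Gbps = 10,000 Mbps; 10,000 / 57.359 = 174.34 → 174 viewers.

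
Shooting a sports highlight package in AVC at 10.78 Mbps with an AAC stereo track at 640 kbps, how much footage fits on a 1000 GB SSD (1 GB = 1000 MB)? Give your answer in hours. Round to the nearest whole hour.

Audio: 640 kbps = 0.640 Mbps.
Total bitrate: 10.78 + 0.640 = 11.420 Mbps.
Capacity: 1000 GB = 8,000,000 Mb.
Recording time: 8,000,000 / 11.420 = 700,525 s ≈ 195 hours.

195 hours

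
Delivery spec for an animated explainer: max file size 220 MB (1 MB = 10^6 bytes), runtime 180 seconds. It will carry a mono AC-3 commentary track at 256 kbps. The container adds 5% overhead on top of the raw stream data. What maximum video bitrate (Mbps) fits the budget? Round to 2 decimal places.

Budget: 220 MB = 1760.0 Mb.
Stream payload after overhead: 1760.0 / 1.05 = 1676.2 Mb.
Total bitrate budget: 1676.2 Mb / 180 s = 9.312 Mbps.
Audio: 256 kbps = 0.256 Mbps.
Video: 9.312 − 0.256 = 9.056 Mbps.

9.06 Mbps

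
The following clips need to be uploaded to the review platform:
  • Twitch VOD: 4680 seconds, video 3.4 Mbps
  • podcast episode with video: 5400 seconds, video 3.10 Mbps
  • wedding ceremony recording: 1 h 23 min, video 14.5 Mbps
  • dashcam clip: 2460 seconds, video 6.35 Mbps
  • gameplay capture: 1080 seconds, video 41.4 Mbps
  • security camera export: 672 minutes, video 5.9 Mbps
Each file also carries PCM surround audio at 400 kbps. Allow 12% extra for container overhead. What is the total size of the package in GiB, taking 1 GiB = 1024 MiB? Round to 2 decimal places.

Audio: 400 kbps = 0.400 Mbps.
Twitch VOD: 3.800 Mbps × 4680 s × 1.12 = 19918.1 Mb
podcast episode with video: 3.500 Mbps × 5400 s × 1.12 = 21168.0 Mb
wedding ceremony recording: 14.900 Mbps × 4980 s × 1.12 = 83106.2 Mb
dashcam clip: 6.750 Mbps × 2460 s × 1.12 = 18597.6 Mb
gameplay capture: 41.800 Mbps × 1080 s × 1.12 = 50561.3 Mb
security camera export: 6.300 Mbps × 40320 s × 1.12 = 284497.9 Mb
Total: 477849.1 Mb = 59731.1 MB.
= 55.63 GiB.

55.63 GiB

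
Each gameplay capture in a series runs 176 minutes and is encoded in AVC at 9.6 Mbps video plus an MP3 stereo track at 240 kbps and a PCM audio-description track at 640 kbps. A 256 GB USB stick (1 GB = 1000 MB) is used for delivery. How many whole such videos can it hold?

18

176 min = 10560 s
Audio total: 240 + 640 = 880 kbps = 0.880 Mbps.
Total bitrate: 10.480 Mbps.
Per item: 10.480 Mbps × 10560 s = 110,669 Mb = 13,834 MB.
Capacity: 256 GB = 2,048,000 Mb; 18.51 items → 18 complete.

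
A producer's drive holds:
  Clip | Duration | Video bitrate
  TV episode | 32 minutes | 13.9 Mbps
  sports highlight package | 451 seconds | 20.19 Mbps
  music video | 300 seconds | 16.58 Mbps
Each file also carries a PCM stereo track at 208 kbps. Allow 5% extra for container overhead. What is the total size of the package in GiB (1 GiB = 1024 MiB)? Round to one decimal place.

Audio: 208 kbps = 0.208 Mbps.
TV episode: 14.108 Mbps × 1920 s × 1.05 = 28441.7 Mb
sports highlight package: 20.398 Mbps × 451 s × 1.05 = 9659.5 Mb
music video: 16.788 Mbps × 300 s × 1.05 = 5288.2 Mb
Total: 43389.4 Mb = 5423.7 MB.
= 5.051 GiB.

5.1 GiB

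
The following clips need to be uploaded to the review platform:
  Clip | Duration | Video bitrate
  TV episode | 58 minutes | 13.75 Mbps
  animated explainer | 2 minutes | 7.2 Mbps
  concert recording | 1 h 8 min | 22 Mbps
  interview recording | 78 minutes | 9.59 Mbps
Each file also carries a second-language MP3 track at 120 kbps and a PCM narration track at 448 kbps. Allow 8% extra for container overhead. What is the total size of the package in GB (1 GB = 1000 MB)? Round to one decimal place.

Audio total: 120 + 448 = 568 kbps = 0.568 Mbps.
TV episode: 14.318 Mbps × 3480 s × 1.08 = 53812.8 Mb
animated explainer: 7.768 Mbps × 120 s × 1.08 = 1006.7 Mb
concert recording: 22.568 Mbps × 4080 s × 1.08 = 99443.6 Mb
interview recording: 10.158 Mbps × 4680 s × 1.08 = 51342.6 Mb
Total: 205605.7 Mb = 25700.7 MB.
= 25.70 GB.

25.7 GB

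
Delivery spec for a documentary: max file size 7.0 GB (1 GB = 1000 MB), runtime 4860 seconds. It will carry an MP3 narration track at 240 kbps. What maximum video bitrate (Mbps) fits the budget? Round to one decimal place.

Budget: 7.0 GB = 56000.0 Mb.
Total bitrate budget: 56000.0 Mb / 4860 s = 11.523 Mbps.
Audio: 240 kbps = 0.240 Mbps.
Video: 11.523 − 0.240 = 11.283 Mbps.

11.3 Mbps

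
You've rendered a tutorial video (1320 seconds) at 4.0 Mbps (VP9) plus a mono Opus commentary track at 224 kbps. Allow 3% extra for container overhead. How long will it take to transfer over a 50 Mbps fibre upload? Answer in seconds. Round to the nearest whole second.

115 seconds

Audio: 224 kbps = 0.224 Mbps.
Total bitrate: 4.224 Mbps.
File: 4.224 Mbps × 1320 s = 5575.7 Mb.
With 3% container overhead: ×1.03. → 5743.0 Mb.
At 50 Mbps: 5743.0 / 50 = 114.9 s ≈ 115 seconds.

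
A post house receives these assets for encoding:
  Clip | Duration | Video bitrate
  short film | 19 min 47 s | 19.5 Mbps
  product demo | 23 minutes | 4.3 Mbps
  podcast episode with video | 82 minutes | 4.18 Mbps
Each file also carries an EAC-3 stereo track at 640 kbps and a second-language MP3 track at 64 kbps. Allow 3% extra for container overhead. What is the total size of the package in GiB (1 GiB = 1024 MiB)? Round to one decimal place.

Audio total: 640 + 64 = 704 kbps = 0.704 Mbps.
short film: 20.204 Mbps × 1187 s × 1.03 = 24701.6 Mb
product demo: 5.004 Mbps × 1380 s × 1.03 = 7112.7 Mb
podcast episode with video: 4.884 Mbps × 4920 s × 1.03 = 24750.2 Mb
Total: 56564.5 Mb = 7070.6 MB.
= 6.585 GiB.

6.6 GiB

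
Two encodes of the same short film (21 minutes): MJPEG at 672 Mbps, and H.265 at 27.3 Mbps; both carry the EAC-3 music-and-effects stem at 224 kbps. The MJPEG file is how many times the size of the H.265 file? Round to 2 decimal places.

24.42

21 min = 1260 s
Audio: 224 kbps = 0.224 Mbps.
MJPEG: 672.224 Mbps × 1260 s = 847002.2 Mb = 105.875 GB.
H.265: 27.524 Mbps × 1260 s = 34680.2 Mb = 4.335 GB.
Ratio: 105.875 / 4.335 = 24.423.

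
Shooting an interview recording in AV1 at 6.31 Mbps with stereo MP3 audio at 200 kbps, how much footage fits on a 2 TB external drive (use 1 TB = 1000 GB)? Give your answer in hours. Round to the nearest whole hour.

683 hours

Audio: 200 kbps = 0.200 Mbps.
Total bitrate: 6.31 + 0.200 = 6.510 Mbps.
Capacity: 2 TB = 16,000,000 Mb.
Recording time: 16,000,000 / 6.510 = 2,457,757 s ≈ 683 hours.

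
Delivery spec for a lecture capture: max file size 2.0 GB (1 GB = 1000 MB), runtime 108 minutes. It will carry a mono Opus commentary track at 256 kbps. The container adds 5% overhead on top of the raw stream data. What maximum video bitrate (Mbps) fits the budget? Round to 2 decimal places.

2.10 Mbps

Budget: 2.0 GB = 16000.0 Mb.
Stream payload after overhead: 16000.0 / 1.05 = 15238.1 Mb.
108 min = 6480 s
Total bitrate budget: 15238.1 Mb / 6480 s = 2.352 Mbps.
Audio: 256 kbps = 0.256 Mbps.
Video: 2.352 − 0.256 = 2.096 Mbps.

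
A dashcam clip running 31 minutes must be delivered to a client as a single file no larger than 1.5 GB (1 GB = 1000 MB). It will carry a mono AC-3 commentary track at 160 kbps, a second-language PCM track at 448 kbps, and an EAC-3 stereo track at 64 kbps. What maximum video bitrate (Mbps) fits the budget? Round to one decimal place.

5.8 Mbps

Budget: 1.5 GB = 12000.0 Mb.
31 min = 1860 s
Total bitrate budget: 12000.0 Mb / 1860 s = 6.452 Mbps.
Audio total: 160 + 448 + 64 = 672 kbps = 0.672 Mbps.
Video: 6.452 − 0.672 = 5.780 Mbps.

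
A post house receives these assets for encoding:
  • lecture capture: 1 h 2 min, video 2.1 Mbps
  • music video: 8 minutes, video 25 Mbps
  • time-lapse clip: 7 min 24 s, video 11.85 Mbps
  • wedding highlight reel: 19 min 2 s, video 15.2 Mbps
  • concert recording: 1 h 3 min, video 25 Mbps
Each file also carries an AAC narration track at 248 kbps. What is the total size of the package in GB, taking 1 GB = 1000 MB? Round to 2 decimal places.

Audio: 248 kbps = 0.248 Mbps.
lecture capture: 2.348 Mbps × 3720 s = 8734.6 Mb
music video: 25.248 Mbps × 480 s = 12119.0 Mb
time-lapse clip: 12.098 Mbps × 444 s = 5371.5 Mb
wedding highlight reel: 15.448 Mbps × 1142 s = 17641.6 Mb
concert recording: 25.248 Mbps × 3780 s = 95437.4 Mb
Total: 139304.2 Mb = 17413.0 MB.
= 17.41 GB.

17.41 GB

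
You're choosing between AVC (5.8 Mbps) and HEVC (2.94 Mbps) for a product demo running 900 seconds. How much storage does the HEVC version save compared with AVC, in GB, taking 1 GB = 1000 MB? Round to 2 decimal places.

AVC: 5.800 Mbps × 900 s = 5220.0 Mb = 0.652 GB.
HEVC: 2.940 Mbps × 900 s = 2646.0 Mb = 0.331 GB.
Saving: 0.652 − 0.331 = 0.322 GB.

0.32 GB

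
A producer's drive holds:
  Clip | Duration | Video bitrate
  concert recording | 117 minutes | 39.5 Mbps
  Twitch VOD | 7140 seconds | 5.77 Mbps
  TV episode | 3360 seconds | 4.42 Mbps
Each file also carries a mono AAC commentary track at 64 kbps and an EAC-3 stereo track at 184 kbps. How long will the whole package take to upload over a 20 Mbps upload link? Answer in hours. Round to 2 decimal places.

4.69 hours

Audio total: 64 + 184 = 248 kbps = 0.248 Mbps.
concert recording: 39.748 Mbps × 7020 s = 279031.0 Mb
Twitch VOD: 6.018 Mbps × 7140 s = 42968.5 Mb
TV episode: 4.668 Mbps × 3360 s = 15684.5 Mb
Total: 337684.0 Mb = 42210.5 MB.
At 20 Mbps: 337684.0 / 20 = 16884 s ≈ 4.69 hours.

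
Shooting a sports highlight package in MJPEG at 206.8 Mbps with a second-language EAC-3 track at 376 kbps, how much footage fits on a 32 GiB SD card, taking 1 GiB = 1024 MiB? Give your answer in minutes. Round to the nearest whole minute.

Audio: 376 kbps = 0.376 Mbps.
Total bitrate: 206.8 + 0.376 = 207.176 Mbps.
Capacity: 32 GiB = 274,878 Mb.
Recording time: 274,878 / 207.176 = 1,327 s ≈ 22.1 minutes.

22 minutes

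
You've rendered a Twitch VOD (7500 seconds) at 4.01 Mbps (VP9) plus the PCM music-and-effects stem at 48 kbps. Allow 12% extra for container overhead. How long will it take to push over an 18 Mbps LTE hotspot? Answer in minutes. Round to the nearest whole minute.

Audio: 48 kbps = 0.048 Mbps.
Total bitrate: 4.058 Mbps.
File: 4.058 Mbps × 7500 s = 30435.0 Mb.
With 12% container overhead: ×1.12. → 34087.2 Mb.
At 18 Mbps: 34087.2 / 18 = 1893.7 s ≈ 31.6 minutes.

32 minutes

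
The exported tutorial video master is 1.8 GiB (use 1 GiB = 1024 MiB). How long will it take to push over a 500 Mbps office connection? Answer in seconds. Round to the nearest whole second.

31 seconds

File: 1.8 GiB = 15461.9 Mb.
At 500 Mbps: 15461.9 / 500 = 30.9 s ≈ 30.9 seconds.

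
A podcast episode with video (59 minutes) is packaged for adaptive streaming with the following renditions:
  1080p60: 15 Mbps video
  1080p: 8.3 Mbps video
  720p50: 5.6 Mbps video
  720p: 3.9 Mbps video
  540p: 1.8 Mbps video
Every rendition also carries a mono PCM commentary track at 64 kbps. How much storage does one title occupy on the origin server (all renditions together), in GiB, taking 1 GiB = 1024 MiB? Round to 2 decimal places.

14.39 GiB

59 min = 3540 s
Audio: 64 kbps = 0.064 Mbps.
Sum of rendition bitrates: (15+0.064) + (8.3+0.064) + (5.6+0.064) + (3.9+0.064) + (1.8+0.064) = 34.920 Mbps.
× 3540 s = 123,617 Mb = 15,452 MB = 14.39 GiB.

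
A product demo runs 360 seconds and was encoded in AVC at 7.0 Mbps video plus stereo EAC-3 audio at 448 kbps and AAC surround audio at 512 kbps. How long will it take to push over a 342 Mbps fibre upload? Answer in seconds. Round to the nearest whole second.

8 seconds

Audio total: 448 + 512 = 960 kbps = 0.960 Mbps.
Total bitrate: 7.960 Mbps.
File: 7.960 Mbps × 360 s = 2865.6 Mb.
At 342 Mbps: 2865.6 / 342 = 8.4 s ≈ 8.38 seconds.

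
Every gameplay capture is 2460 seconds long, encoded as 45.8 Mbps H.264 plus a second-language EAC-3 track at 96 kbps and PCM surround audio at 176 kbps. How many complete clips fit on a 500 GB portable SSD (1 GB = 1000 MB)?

Audio total: 96 + 176 = 272 kbps = 0.272 Mbps.
Total bitrate: 46.072 Mbps.
Per item: 46.072 Mbps × 2460 s = 113,337 Mb = 14,167 MB.
Capacity: 500 GB = 4,000,000 Mb; 35.29 items → 35 complete.

35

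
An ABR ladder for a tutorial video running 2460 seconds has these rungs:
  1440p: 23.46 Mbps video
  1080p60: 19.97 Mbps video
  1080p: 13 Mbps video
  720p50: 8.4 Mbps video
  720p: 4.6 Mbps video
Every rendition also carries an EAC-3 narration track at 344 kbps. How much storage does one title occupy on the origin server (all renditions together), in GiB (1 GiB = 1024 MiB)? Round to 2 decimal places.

20.38 GiB

Audio: 344 kbps = 0.344 Mbps.
Sum of rendition bitrates: (23.46+0.344) + (19.97+0.344) + (13+0.344) + (8.4+0.344) + (4.6+0.344) = 71.150 Mbps.
× 2460 s = 175,029 Mb = 21,879 MB = 20.38 GiB.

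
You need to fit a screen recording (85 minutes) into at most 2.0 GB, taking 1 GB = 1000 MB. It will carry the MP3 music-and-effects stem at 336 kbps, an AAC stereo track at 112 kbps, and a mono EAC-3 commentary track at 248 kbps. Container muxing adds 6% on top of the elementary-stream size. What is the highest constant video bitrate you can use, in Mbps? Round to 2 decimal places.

2.26 Mbps

Budget: 2.0 GB = 16000.0 Mb.
Stream payload after overhead: 16000.0 / 1.06 = 15094.3 Mb.
85 min = 5100 s
Total bitrate budget: 15094.3 Mb / 5100 s = 2.960 Mbps.
Audio total: 336 + 112 + 248 = 696 kbps = 0.696 Mbps.
Video: 2.960 − 0.696 = 2.264 Mbps.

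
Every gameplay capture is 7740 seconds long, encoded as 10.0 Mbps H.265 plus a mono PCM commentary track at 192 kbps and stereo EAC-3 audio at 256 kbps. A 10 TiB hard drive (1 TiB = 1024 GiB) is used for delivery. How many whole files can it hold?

1087

Audio total: 192 + 256 = 448 kbps = 0.448 Mbps.
Total bitrate: 10.448 Mbps.
Per item: 10.448 Mbps × 7740 s = 80,868 Mb = 10,108 MB.
Capacity: 10 TiB = 87,960,930 Mb; 1087.72 items → 1087 complete.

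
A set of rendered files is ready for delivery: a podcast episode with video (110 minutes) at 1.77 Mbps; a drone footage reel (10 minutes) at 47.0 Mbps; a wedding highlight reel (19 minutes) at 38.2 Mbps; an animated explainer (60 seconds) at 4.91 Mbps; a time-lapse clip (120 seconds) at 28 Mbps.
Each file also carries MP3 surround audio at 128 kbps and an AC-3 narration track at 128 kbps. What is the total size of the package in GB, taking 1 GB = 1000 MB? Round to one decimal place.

Audio total: 128 + 128 = 256 kbps = 0.256 Mbps.
podcast episode with video: 2.026 Mbps × 6600 s = 13371.6 Mb
drone footage reel: 47.256 Mbps × 600 s = 28353.6 Mb
wedding highlight reel: 38.456 Mbps × 1140 s = 43839.8 Mb
animated explainer: 5.166 Mbps × 60 s = 310.0 Mb
time-lapse clip: 28.256 Mbps × 120 s = 3390.7 Mb
Total: 89265.7 Mb = 11158.2 MB.
= 11.16 GB.

11.2 GB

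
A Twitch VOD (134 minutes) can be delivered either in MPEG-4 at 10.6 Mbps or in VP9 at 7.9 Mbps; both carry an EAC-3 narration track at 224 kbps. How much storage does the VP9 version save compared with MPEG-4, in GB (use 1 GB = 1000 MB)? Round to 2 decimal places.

2.71 GB

134 min = 8040 s
Audio: 224 kbps = 0.224 Mbps.
MPEG-4: 10.824 Mbps × 8040 s = 87025.0 Mb = 10.878 GB.
VP9: 8.124 Mbps × 8040 s = 65317.0 Mb = 8.165 GB.
Saving: 10.878 − 8.165 = 2.713 GB.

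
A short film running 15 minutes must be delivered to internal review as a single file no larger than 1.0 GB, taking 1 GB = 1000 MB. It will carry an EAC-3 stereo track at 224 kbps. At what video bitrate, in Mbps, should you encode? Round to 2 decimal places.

Budget: 1.0 GB = 8000.0 Mb.
15 min = 900 s
Total bitrate budget: 8000.0 Mb / 900 s = 8.889 Mbps.
Audio: 224 kbps = 0.224 Mbps.
Video: 8.889 − 0.224 = 8.665 Mbps.

8.66 Mbps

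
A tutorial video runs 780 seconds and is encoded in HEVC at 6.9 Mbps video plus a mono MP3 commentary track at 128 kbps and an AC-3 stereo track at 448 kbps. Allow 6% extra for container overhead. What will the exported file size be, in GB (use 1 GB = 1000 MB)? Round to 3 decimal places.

0.773 GB

Audio total: 128 + 448 = 576 kbps = 0.576 Mbps.
Total bitrate: 6.9 + 0.576 = 7.476 Mbps.
Stream data: 7.476 Mbps × 780 s = 5831.3 Mb.
With 6% container overhead: ×1.06.
6,181 Mb ÷ 8 = 772.6 MB → 0.7726 GB.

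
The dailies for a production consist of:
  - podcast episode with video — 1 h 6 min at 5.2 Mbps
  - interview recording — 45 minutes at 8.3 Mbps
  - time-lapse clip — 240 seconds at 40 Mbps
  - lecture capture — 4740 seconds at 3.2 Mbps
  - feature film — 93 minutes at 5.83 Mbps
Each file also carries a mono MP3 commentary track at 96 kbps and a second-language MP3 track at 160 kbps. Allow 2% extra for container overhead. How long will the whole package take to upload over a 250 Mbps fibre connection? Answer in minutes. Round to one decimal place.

7.1 minutes

Audio total: 96 + 160 = 256 kbps = 0.256 Mbps.
podcast episode with video: 5.456 Mbps × 3960 s × 1.02 = 22037.9 Mb
interview recording: 8.556 Mbps × 2700 s × 1.02 = 23563.2 Mb
time-lapse clip: 40.256 Mbps × 240 s × 1.02 = 9854.7 Mb
lecture capture: 3.456 Mbps × 4740 s × 1.02 = 16709.1 Mb
feature film: 6.086 Mbps × 5580 s × 1.02 = 34639.1 Mb
Total: 106803.9 Mb = 13350.5 MB.
At 250 Mbps: 106803.9 / 250 = 427 s ≈ 7.12 minutes.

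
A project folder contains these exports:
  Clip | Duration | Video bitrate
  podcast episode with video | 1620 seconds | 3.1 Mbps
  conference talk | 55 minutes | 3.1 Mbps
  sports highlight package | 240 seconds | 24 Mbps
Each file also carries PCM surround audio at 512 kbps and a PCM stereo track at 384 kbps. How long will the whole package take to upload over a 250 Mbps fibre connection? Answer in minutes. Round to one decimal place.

Audio total: 512 + 384 = 896 kbps = 0.896 Mbps.
podcast episode with video: 3.996 Mbps × 1620 s = 6473.5 Mb
conference talk: 3.996 Mbps × 3300 s = 13186.8 Mb
sports highlight package: 24.896 Mbps × 240 s = 5975.0 Mb
Total: 25635.4 Mb = 3204.4 MB.
At 250 Mbps: 25635.4 / 250 = 103 s ≈ 1.71 minutes.

1.7 minutes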